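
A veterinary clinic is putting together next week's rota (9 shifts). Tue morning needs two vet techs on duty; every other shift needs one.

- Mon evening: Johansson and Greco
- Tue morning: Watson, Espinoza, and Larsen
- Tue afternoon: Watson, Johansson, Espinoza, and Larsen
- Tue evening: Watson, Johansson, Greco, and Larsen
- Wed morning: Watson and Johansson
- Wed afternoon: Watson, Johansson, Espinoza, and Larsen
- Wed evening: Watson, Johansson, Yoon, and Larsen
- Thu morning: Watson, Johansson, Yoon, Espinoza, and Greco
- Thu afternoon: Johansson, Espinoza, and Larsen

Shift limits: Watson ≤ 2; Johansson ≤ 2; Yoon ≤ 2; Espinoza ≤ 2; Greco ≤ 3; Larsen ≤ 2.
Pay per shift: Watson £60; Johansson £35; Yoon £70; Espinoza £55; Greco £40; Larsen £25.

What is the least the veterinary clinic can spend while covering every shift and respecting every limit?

£410

Picking the cheapest available vet tech for each shift independently would cost £310, but that ignores the shift limits.
An optimal schedule: Mon evening→Greco, Tue morning→Larsen+Espinoza, Tue afternoon→Johansson, Tue evening→Greco, Wed morning→Johansson, Wed afternoon→Espinoza, Wed evening→Watson, Thu morning→Greco, Thu afternoon→Larsen.
Total: 40 + 25 + 55 + 35 + 40 + 35 + 55 + 60 + 40 + 25 = £410.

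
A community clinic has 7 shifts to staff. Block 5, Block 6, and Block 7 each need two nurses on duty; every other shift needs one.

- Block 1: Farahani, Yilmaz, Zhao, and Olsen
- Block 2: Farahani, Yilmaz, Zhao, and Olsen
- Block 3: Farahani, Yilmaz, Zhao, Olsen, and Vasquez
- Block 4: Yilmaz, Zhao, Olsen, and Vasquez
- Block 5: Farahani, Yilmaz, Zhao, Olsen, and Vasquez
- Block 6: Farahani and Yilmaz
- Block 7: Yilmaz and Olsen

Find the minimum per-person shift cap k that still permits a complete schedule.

With 5 nurses and 10 worker-slots to fill, someone must work at least ⌈10/5⌉ = 2 shifts, so k ≥ 2.
k = 2 works: Block 1→Farahani, Block 2→Zhao, Block 3→Vasquez, Block 4→Zhao, Block 5→Olsen+Vasquez, Block 6→Farahani+Yilmaz, Block 7→Yilmaz+Olsen.
Loads: Farahani 2, Yilmaz 2, Zhao 2, Olsen 2, Vasquez 2 — all ≤ 2.

2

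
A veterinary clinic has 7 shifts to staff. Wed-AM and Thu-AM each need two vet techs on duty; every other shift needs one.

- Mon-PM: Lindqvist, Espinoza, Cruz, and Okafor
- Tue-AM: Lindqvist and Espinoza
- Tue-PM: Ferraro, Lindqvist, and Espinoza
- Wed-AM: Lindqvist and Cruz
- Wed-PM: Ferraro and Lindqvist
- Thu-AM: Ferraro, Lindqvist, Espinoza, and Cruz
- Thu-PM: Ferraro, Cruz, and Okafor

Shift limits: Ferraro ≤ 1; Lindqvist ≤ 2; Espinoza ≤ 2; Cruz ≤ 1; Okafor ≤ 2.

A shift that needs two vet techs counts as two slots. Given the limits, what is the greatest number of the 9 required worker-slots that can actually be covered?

Total capacity across all vet techs is 1+2+2+1+2 = 8, and 9 slots are needed, so at most 8 can be filled.
An assignment achieving 8: Mon-PM→Okafor, Tue-AM→Lindqvist, Tue-PM→Espinoza, Wed-AM→Lindqvist+Cruz, Wed-PM→Ferraro, Thu-AM→Espinoza, Thu-PM→Okafor.
Loads: Ferraro 1/1, Lindqvist 2/2, Espinoza 2/2, Cruz 1/1, Okafor 2/2.

8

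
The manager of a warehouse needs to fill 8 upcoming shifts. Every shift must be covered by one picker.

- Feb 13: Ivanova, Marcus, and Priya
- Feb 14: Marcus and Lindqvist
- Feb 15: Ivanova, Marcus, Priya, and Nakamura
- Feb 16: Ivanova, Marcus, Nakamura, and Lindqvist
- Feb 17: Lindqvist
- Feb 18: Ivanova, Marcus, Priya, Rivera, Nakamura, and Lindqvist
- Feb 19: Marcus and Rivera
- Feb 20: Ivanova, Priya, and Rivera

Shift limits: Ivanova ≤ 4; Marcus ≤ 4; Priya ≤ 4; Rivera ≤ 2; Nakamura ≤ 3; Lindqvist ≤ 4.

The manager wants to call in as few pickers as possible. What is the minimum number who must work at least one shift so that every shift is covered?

3

8 slots to fill and no one can take more than 4, so at least ⌈8/4⌉ = 2 pickers are needed.
No set of 2 pickers can cover every shift (each such set leaves at least one shift with no one available or exceeds a cap).
Ivanova, Marcus, and Lindqvist alone can cover everything: Feb 13→Ivanova, Feb 14→Marcus, Feb 15→Ivanova, Feb 16→Ivanova, Feb 17→Lindqvist, Feb 18→Marcus, Feb 19→Marcus, Feb 20→Ivanova.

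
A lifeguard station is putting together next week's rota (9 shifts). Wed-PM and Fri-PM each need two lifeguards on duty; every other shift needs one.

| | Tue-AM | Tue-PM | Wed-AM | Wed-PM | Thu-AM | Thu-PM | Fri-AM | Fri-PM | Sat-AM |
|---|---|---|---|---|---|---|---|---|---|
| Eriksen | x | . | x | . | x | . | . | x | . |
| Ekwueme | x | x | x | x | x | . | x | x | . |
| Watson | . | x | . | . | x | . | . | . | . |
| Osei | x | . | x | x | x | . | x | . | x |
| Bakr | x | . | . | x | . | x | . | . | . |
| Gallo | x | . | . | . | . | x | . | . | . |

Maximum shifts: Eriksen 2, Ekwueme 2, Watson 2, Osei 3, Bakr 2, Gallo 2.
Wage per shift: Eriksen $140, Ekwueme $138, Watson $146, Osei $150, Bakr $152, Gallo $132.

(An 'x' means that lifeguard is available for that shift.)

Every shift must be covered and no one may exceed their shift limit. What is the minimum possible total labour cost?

Fri-PM can only be covered by Eriksen and Ekwueme, so that assignment is forced.
Sat-AM can only be covered by Osei, so that assignment is forced.
Picking the cheapest available lifeguard for each shift independently would cost $1532, but that ignores the shift limits.
An optimal schedule: Tue-AM→Gallo, Tue-PM→Watson, Wed-AM→Eriksen, Wed-PM→Ekwueme+Osei, Thu-AM→Watson, Thu-PM→Gallo, Fri-AM→Osei, Fri-PM→Ekwueme+Eriksen, Sat-AM→Osei.
Total: 132 + 146 + 140 + 138 + 150 + 146 + 132 + 150 + 138 + 140 + 150 = $1562.

$1562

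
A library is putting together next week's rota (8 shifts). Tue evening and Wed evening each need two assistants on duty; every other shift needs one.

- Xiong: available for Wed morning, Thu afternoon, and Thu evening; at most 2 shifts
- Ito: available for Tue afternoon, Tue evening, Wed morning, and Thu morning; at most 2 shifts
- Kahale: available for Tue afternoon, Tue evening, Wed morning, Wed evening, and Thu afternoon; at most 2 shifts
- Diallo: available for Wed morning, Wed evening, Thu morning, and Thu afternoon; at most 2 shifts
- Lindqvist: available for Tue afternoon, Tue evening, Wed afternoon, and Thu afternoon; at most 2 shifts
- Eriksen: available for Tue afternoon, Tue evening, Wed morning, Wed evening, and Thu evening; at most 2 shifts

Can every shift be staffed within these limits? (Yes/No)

Wed afternoon can only be covered by Lindqvist, so that assignment is forced.
One valid schedule: Tue afternoon→Ito, Tue evening→Lindqvist+Eriksen, Wed morning→Kahale, Wed afternoon→Lindqvist, Wed evening→Kahale+Diallo, Thu morning→Ito, Thu afternoon→Xiong, Thu evening→Xiong.
Loads: Xiong 2/2, Ito 2/2, Kahale 2/2, Diallo 1/2, Lindqvist 2/2, Eriksen 1/2 — all within limits.

Yes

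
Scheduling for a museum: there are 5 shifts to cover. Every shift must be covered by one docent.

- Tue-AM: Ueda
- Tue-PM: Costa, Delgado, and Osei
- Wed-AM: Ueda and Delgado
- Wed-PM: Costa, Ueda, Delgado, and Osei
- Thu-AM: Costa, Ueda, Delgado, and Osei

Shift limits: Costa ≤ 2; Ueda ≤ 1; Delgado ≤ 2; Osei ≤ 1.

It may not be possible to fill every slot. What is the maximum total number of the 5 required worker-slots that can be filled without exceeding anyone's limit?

5

Total capacity across all docents is 2+1+2+1 = 6, and 5 slots are needed, so at most 5 can be filled.
An assignment achieving 5: Tue-AM→Ueda, Tue-PM→Costa, Wed-AM→Delgado, Wed-PM→Costa, Thu-AM→Delgado.
Loads: Costa 2/2, Ueda 1/1, Delgado 2/2, Osei 0/1.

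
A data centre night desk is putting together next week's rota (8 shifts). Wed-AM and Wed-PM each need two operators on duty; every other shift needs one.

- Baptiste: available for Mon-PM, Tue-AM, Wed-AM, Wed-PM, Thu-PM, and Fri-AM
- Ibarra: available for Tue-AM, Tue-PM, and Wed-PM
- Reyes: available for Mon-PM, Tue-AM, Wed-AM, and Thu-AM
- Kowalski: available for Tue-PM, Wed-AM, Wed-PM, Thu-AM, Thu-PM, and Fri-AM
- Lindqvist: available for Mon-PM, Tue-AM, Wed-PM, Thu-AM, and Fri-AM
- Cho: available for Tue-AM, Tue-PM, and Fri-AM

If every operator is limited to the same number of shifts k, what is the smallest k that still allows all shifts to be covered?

2

With 6 operators and 10 worker-slots to fill, someone must work at least ⌈10/6⌉ = 2 shifts, so k ≥ 2.
k = 2 works: Mon-PM→Baptiste, Tue-AM→Lindqvist, Tue-PM→Ibarra, Wed-AM→Reyes+Kowalski, Wed-PM→Ibarra+Lindqvist, Thu-AM→Reyes, Thu-PM→Baptiste, Fri-AM→Kowalski.
Loads: Baptiste 2, Ibarra 2, Reyes 2, Kowalski 2, Lindqvist 2, Cho 0 — all ≤ 2.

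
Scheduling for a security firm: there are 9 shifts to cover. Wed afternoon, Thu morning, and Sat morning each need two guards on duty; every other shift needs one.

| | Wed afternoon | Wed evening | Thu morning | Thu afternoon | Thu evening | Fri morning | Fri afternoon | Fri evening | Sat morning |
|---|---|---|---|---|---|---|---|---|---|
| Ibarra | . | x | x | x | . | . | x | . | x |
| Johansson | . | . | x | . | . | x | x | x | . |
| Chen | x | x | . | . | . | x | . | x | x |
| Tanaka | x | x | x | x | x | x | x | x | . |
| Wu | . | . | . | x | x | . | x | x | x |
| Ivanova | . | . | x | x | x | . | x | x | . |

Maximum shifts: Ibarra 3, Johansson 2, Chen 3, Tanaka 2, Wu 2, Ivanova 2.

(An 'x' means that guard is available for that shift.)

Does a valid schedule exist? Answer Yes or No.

Yes

Wed afternoon can only be covered by Chen and Tanaka, so that assignment is forced.
One valid schedule: Wed afternoon→Chen+Tanaka, Wed evening→Ibarra, Thu morning→Johansson+Ivanova, Thu afternoon→Ibarra, Thu evening→Tanaka, Fri morning→Johansson, Fri afternoon→Wu, Fri evening→Chen, Sat morning→Ibarra+Chen.
Loads: Ibarra 3/3, Johansson 2/2, Chen 3/3, Tanaka 2/2, Wu 1/2, Ivanova 1/2 — all within limits.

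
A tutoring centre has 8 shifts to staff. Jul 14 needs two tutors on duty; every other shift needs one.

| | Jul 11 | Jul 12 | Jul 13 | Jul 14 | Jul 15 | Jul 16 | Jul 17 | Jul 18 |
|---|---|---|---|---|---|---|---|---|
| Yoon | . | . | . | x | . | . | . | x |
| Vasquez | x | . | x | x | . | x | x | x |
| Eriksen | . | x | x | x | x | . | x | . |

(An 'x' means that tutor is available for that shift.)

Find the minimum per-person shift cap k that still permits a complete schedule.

With 3 tutors and 9 worker-slots to fill, someone must work at least ⌈9/3⌉ = 3 shifts, so k ≥ 3.
k = 3 is infeasible (exhaustive check).
k = 4 works: Jul 11→Vasquez, Jul 12→Eriksen, Jul 13→Vasquez, Jul 14→Yoon+Eriksen, Jul 15→Eriksen, Jul 16→Vasquez, Jul 17→Vasquez, Jul 18→Yoon.
Loads: Yoon 2, Vasquez 4, Eriksen 3 — all ≤ 4.

4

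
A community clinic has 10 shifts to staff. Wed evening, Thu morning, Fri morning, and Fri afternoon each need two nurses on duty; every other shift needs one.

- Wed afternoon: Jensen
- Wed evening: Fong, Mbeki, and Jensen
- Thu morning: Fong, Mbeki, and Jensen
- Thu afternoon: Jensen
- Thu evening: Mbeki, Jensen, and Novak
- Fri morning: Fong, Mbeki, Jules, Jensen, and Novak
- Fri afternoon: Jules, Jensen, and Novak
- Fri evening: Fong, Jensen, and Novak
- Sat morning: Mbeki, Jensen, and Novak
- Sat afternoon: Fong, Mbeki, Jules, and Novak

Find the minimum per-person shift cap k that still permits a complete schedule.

3

With 5 nurses and 14 worker-slots to fill, someone must work at least ⌈14/5⌉ = 3 shifts, so k ≥ 3.
k = 3 works: Wed afternoon→Jensen, Wed evening→Fong+Mbeki, Thu morning→Fong+Mbeki, Thu afternoon→Jensen, Thu evening→Mbeki, Fri morning→Jules+Novak, Fri afternoon→Jules+Jensen, Fri evening→Fong, Sat morning→Novak, Sat afternoon→Jules.
Loads: Fong 3, Mbeki 3, Jules 3, Jensen 3, Novak 2 — all ≤ 3.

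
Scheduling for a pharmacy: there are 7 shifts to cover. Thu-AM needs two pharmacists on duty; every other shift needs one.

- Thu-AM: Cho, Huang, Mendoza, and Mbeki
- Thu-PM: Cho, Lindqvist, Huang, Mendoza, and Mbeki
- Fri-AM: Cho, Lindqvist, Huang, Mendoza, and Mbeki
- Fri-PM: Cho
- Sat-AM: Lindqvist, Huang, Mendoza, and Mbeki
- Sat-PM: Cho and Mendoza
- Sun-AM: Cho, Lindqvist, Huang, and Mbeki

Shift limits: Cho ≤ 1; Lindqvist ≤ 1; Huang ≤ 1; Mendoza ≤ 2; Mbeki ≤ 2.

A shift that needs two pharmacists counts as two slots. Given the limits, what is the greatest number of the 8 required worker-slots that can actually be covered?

Total capacity across all pharmacists is 1+1+1+2+2 = 7, and 8 slots are needed, so at most 7 can be filled.
An assignment achieving 7: Thu-AM→Huang+Mendoza, Thu-PM→Mbeki, Fri-PM→Cho, Sat-AM→Lindqvist, Sat-PM→Mendoza, Sun-AM→Mbeki.
Loads: Cho 1/1, Lindqvist 1/1, Huang 1/1, Mendoza 2/2, Mbeki 2/2.

7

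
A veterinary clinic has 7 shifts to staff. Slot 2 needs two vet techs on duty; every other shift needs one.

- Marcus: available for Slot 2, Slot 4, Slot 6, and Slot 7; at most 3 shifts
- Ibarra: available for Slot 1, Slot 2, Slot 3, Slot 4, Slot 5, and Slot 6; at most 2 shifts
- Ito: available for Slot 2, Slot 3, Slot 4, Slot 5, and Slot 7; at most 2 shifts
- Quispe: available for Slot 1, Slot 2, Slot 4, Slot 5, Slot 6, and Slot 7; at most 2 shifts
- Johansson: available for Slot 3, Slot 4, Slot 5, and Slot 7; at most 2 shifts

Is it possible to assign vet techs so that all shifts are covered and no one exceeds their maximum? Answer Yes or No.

One valid schedule: Slot 1→Ibarra, Slot 2→Ito+Quispe, Slot 3→Ibarra, Slot 4→Marcus, Slot 5→Ito, Slot 6→Marcus, Slot 7→Marcus.
Loads: Marcus 3/3, Ibarra 2/2, Ito 2/2, Quispe 1/2, Johansson 0/2 — all within limits.

Yes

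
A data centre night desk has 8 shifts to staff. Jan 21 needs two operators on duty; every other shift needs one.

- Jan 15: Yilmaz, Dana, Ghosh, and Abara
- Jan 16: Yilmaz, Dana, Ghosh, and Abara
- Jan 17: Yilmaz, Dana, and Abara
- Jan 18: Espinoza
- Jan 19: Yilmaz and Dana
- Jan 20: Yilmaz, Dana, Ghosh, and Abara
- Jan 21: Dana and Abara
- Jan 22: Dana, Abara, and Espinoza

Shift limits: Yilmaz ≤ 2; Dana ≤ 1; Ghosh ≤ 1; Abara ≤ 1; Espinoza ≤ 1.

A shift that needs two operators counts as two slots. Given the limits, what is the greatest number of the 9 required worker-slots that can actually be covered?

6

Total capacity across all operators is 2+1+1+1+1 = 6, and 9 slots are needed, so at most 6 can be filled.
An assignment achieving 6: Jan 15→Ghosh, Jan 17→Yilmaz, Jan 18→Espinoza, Jan 19→Yilmaz, Jan 21→Dana+Abara.
Loads: Yilmaz 2/2, Dana 1/1, Ghosh 1/1, Abara 1/1, Espinoza 1/1.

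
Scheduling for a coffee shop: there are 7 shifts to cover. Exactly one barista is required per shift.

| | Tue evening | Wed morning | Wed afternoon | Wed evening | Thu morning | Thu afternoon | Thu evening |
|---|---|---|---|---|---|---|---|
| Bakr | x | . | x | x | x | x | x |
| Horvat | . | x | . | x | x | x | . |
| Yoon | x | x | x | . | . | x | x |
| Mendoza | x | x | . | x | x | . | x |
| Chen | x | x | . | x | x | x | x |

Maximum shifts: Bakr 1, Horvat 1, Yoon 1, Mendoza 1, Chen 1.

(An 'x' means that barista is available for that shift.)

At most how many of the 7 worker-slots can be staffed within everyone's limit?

Total capacity across all baristas is 1+1+1+1+1 = 5, and 7 slots are needed, so at most 5 can be filled.
An assignment achieving 5: Tue evening→Yoon, Wed morning→Horvat, Wed afternoon→Bakr, Wed evening→Mendoza, Thu morning→Chen.
Loads: Bakr 1/1, Horvat 1/1, Yoon 1/1, Mendoza 1/1, Chen 1/1.

5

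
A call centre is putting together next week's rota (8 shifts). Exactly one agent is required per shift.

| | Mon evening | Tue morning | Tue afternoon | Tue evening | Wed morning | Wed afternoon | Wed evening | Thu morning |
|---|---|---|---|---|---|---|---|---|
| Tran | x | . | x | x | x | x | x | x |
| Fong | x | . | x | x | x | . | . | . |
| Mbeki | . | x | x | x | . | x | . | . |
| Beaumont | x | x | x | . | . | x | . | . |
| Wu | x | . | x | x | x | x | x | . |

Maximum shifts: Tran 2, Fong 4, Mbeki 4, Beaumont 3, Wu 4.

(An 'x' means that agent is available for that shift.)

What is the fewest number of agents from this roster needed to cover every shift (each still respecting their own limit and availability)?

8 slots to fill and no one can take more than 4, so at least ⌈8/4⌉ = 2 agents are needed.
No set of 2 agents can cover every shift (each such set leaves at least one shift with no one available or exceeds a cap).
Tran, Fong, and Mbeki alone can cover everything: Mon evening→Fong, Tue morning→Mbeki, Tue afternoon→Fong, Tue evening→Fong, Wed morning→Fong, Wed afternoon→Mbeki, Wed evening→Tran, Thu morning→Tran.

3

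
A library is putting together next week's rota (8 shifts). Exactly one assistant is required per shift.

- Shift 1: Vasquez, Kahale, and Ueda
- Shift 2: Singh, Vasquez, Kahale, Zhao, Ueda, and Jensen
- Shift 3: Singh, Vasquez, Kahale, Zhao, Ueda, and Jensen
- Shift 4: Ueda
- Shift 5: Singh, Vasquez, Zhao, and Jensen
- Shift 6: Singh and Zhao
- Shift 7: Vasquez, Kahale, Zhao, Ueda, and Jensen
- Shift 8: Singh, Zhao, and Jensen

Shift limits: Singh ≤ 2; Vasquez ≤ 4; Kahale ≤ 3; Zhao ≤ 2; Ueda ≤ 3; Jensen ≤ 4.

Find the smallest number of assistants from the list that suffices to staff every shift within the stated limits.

8 slots to fill and no one can take more than 4, so at least ⌈8/4⌉ = 2 assistants are needed.
No set of 2 assistants can cover every shift (each such set leaves at least one shift with no one available or exceeds a cap).
Singh, Vasquez, and Ueda alone can cover everything: Shift 1→Vasquez, Shift 2→Vasquez, Shift 3→Ueda, Shift 4→Ueda, Shift 5→Vasquez, Shift 6→Singh, Shift 7→Vasquez, Shift 8→Singh.

3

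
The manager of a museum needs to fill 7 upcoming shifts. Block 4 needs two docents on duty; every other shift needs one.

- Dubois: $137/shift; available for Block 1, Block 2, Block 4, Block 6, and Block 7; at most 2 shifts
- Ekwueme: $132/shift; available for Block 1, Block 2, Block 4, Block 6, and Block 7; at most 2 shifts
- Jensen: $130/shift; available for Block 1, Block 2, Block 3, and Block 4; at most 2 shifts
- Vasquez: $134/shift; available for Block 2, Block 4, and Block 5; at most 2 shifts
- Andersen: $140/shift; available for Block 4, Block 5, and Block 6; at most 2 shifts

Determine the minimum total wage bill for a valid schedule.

Block 3 can only be covered by Jensen, so that assignment is forced.
Picking the cheapest available docent for each shift independently would cost $1050, but that ignores the shift limits.
An optimal schedule: Block 1→Dubois, Block 2→Ekwueme, Block 3→Jensen, Block 4→Jensen+Vasquez, Block 5→Vasquez, Block 6→Ekwueme, Block 7→Dubois.
Total: 137 + 132 + 130 + 130 + 134 + 134 + 132 + 137 = $1066.

$1066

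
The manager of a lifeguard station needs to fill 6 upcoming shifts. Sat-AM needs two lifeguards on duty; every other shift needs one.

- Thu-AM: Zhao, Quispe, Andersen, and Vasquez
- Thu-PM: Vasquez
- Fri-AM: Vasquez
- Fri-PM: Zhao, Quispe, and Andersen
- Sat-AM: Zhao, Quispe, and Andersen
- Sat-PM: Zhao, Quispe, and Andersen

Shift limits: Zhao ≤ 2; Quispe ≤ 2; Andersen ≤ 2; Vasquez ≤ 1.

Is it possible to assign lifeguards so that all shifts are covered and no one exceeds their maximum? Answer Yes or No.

Total capacity is 7 and 7 slots are needed, so capacity alone doesn't rule it out.
Shifts {Thu-PM, Fri-AM} need 2 worker-slots in total, but the lifeguards available for any of those shifts (Vasquez) can supply at most 1 among them. So no valid schedule exists.

No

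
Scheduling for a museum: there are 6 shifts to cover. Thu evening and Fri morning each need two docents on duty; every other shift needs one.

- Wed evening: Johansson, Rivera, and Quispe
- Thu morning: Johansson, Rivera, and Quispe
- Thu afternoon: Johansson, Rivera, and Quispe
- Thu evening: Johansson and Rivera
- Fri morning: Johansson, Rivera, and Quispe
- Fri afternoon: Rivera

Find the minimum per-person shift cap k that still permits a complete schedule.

3

With 3 docents and 8 worker-slots to fill, someone must work at least ⌈8/3⌉ = 3 shifts, so k ≥ 3.
k = 3 works: Wed evening→Johansson, Thu morning→Johansson, Thu afternoon→Quispe, Thu evening→Johansson+Rivera, Fri morning→Rivera+Quispe, Fri afternoon→Rivera.
Loads: Johansson 3, Rivera 3, Quispe 2 — all ≤ 3.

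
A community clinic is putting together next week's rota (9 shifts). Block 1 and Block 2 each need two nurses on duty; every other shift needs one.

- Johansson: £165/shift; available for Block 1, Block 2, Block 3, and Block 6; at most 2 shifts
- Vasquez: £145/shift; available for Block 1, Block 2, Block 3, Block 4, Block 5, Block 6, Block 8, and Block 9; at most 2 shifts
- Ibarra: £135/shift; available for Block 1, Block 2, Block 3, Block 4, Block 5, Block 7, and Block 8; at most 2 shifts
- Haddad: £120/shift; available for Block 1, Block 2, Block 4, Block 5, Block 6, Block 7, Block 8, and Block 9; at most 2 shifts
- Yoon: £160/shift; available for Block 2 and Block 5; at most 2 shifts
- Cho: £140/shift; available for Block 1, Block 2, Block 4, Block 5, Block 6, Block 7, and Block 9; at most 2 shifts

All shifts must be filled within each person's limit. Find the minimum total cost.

Picking the cheapest available nurse for each shift independently would cost £1365, but that ignores the shift limits.
An optimal schedule: Block 1→Vasquez+Johansson, Block 2→Vasquez+Yoon, Block 3→Ibarra, Block 4→Ibarra, Block 5→Yoon, Block 6→Cho, Block 7→Haddad, Block 8→Haddad, Block 9→Cho.
Total: 145 + 165 + 145 + 160 + 135 + 135 + 160 + 140 + 120 + 120 + 140 = £1565.

£1565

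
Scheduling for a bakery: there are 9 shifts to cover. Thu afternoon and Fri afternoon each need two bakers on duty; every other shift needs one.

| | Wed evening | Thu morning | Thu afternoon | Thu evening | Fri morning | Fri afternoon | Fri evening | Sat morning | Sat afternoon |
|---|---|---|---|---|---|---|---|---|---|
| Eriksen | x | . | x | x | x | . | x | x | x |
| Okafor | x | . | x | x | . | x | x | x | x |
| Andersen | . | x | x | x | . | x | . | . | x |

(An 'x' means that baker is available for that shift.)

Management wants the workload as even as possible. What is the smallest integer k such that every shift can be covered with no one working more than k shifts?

4

With 3 bakers and 11 worker-slots to fill, someone must work at least ⌈11/3⌉ = 4 shifts, so k ≥ 4.
k = 4 works: Wed evening→Eriksen, Thu morning→Andersen, Thu afternoon→Okafor+Andersen, Thu evening→Okafor, Fri morning→Eriksen, Fri afternoon→Okafor+Andersen, Fri evening→Eriksen, Sat morning→Eriksen, Sat afternoon→Okafor.
Loads: Eriksen 4, Okafor 4, Andersen 3 — all ≤ 4.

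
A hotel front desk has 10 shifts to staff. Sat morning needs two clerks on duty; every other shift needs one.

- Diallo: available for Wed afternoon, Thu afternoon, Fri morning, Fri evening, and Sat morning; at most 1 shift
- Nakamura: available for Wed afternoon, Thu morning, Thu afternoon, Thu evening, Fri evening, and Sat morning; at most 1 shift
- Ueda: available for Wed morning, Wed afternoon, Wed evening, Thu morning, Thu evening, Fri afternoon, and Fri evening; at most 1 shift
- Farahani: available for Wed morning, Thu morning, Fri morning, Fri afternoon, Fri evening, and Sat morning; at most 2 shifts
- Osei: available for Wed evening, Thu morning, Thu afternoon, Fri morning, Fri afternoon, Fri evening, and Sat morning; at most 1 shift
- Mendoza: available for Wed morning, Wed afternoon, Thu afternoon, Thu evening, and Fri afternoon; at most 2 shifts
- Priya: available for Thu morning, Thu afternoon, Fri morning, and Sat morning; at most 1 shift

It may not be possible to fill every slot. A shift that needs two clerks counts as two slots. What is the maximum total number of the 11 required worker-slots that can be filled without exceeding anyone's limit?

Total capacity across all clerks is 1+1+1+2+1+2+1 = 9, and 11 slots are needed, so at most 9 can be filled.
An assignment achieving 9: Wed morning→Farahani, Wed afternoon→Diallo, Wed evening→Ueda, Thu morning→Osei, Thu afternoon→Mendoza, Thu evening→Nakamura, Fri morning→Farahani, Fri afternoon→Mendoza, Sat morning→Priya.
Loads: Diallo 1/1, Nakamura 1/1, Ueda 1/1, Farahani 2/2, Osei 1/1, Mendoza 2/2, Priya 1/1.

9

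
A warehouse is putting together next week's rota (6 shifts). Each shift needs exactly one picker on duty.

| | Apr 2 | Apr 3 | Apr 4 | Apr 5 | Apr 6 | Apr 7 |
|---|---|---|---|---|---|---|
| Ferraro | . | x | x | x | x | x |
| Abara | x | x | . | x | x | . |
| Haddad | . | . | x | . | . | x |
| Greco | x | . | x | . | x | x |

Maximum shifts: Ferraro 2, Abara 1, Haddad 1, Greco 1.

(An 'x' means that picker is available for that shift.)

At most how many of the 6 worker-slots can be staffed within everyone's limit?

Total capacity across all pickers is 2+1+1+1 = 5, and 6 slots are needed, so at most 5 can be filled.
An assignment achieving 5: Apr 2→Abara, Apr 3→Ferraro, Apr 4→Haddad, Apr 5→Ferraro, Apr 6→Greco.
Loads: Ferraro 2/2, Abara 1/1, Haddad 1/1, Greco 1/1.

5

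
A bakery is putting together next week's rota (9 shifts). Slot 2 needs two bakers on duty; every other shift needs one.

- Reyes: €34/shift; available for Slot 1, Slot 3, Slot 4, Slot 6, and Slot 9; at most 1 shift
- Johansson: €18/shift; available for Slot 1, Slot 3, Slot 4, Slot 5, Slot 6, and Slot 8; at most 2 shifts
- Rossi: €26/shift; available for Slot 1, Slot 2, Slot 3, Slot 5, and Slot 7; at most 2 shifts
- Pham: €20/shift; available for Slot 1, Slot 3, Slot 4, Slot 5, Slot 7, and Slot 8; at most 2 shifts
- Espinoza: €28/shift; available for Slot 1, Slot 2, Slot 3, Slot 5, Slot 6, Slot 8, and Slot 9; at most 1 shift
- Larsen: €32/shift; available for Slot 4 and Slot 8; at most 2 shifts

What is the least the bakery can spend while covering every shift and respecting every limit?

€254

Slot 2 can only be covered by Rossi and Espinoza, so that assignment is forced.
Picking the cheapest available baker for each shift independently would cost €210, but that ignores the shift limits.
An optimal schedule: Slot 1→Pham, Slot 2→Rossi+Espinoza, Slot 3→Pham, Slot 4→Larsen, Slot 5→Johansson, Slot 6→Johansson, Slot 7→Rossi, Slot 8→Larsen, Slot 9→Reyes.
Total: 20 + 26 + 28 + 20 + 32 + 18 + 18 + 26 + 32 + 34 = €254.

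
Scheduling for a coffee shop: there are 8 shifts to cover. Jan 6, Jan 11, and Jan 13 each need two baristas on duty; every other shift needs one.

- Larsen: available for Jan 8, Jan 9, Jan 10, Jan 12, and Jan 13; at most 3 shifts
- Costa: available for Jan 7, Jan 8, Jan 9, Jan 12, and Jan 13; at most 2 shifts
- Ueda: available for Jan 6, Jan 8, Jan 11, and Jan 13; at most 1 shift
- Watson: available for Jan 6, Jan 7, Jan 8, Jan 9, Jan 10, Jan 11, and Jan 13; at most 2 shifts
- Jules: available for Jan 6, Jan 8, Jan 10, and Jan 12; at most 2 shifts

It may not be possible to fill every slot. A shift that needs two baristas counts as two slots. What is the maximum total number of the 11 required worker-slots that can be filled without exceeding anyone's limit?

10

Total capacity across all baristas is 3+2+1+2+2 = 10, and 11 slots are needed, so at most 10 can be filled.
An assignment achieving 10: Jan 6→Watson+Jules, Jan 7→Costa, Jan 8→Jules, Jan 9→Larsen, Jan 10→Larsen, Jan 11→Ueda+Watson, Jan 12→Larsen, Jan 13→Costa.
Loads: Larsen 3/3, Costa 2/2, Ueda 1/1, Watson 2/2, Jules 2/2.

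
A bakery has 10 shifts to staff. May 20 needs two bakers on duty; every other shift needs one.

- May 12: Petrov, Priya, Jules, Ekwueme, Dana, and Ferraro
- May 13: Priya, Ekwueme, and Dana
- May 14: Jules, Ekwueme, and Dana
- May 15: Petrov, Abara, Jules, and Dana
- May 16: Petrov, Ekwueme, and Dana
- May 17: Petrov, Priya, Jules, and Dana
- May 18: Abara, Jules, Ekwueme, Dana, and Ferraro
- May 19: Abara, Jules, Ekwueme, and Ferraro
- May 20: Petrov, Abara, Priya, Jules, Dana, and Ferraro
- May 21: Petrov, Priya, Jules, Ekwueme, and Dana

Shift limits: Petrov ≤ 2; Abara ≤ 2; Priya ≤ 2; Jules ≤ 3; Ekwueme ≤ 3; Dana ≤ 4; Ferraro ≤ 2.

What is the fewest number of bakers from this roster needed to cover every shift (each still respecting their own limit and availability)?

4

11 slots to fill and no one can take more than 4, so at least ⌈11/4⌉ = 3 bakers are needed.
Any 3 bakers together have capacity at most 4+3+3 = 10 < 11 slots, so 3 can never suffice.
Petrov, Abara, Jules, and Dana alone can cover everything: May 12→Petrov, May 13→Dana, May 14→Jules, May 15→Dana, May 16→Petrov, May 17→Jules, May 18→Abara, May 19→Abara, May 20→Jules+Dana, May 21→Dana.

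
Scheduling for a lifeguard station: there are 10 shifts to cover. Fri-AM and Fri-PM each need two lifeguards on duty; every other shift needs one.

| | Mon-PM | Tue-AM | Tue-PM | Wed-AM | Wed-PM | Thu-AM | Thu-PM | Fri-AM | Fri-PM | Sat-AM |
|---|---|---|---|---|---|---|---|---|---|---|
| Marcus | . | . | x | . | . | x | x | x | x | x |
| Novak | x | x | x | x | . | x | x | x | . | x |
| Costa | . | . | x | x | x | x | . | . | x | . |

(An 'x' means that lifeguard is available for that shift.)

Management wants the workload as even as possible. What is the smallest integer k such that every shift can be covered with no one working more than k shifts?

With 3 lifeguards and 12 worker-slots to fill, someone must work at least ⌈12/3⌉ = 4 shifts, so k ≥ 4.
k = 4 works: Mon-PM→Novak, Tue-AM→Novak, Tue-PM→Costa, Wed-AM→Novak, Wed-PM→Costa, Thu-AM→Costa, Thu-PM→Marcus, Fri-AM→Marcus+Novak, Fri-PM→Marcus+Costa, Sat-AM→Marcus.
Loads: Marcus 4, Novak 4, Costa 4 — all ≤ 4.

4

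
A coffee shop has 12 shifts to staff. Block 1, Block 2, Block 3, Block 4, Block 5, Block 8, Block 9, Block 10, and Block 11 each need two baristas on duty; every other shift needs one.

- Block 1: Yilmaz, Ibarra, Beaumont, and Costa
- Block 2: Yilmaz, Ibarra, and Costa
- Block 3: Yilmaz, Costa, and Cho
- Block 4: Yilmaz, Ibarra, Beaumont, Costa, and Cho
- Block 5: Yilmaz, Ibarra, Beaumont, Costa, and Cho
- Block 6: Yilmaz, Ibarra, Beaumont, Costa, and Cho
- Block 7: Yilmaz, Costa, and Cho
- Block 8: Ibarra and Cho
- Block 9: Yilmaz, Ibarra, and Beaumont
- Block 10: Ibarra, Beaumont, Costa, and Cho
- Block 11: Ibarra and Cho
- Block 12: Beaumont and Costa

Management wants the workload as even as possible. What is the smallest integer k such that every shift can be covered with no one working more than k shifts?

With 5 baristas and 21 worker-slots to fill, someone must work at least ⌈21/5⌉ = 5 shifts, so k ≥ 5.
k = 5 works: Block 1→Ibarra+Beaumont, Block 2→Yilmaz+Ibarra, Block 3→Yilmaz+Costa, Block 4→Beaumont+Costa, Block 5→Beaumont+Costa, Block 6→Yilmaz, Block 7→Yilmaz, Block 8→Ibarra+Cho, Block 9→Yilmaz+Ibarra, Block 10→Beaumont+Costa, Block 11→Ibarra+Cho, Block 12→Beaumont.
Loads: Yilmaz 5, Ibarra 5, Beaumont 5, Costa 4, Cho 2 — all ≤ 5.

5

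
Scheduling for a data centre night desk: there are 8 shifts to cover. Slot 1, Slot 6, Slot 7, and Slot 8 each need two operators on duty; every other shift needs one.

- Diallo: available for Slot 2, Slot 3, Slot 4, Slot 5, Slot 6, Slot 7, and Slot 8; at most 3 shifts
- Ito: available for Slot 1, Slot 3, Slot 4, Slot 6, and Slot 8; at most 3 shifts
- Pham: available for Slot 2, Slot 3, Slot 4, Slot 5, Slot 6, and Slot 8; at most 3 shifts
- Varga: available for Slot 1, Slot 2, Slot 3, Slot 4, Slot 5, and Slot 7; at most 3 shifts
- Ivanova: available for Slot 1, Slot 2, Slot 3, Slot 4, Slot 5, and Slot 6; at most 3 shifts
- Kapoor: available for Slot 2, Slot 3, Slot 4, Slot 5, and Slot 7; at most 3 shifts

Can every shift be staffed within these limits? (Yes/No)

One valid schedule: Slot 1→Ito+Varga, Slot 2→Diallo, Slot 3→Ito, Slot 4→Pham, Slot 5→Pham, Slot 6→Pham+Ivanova, Slot 7→Diallo+Varga, Slot 8→Diallo+Ito.
Loads: Diallo 3/3, Ito 3/3, Pham 3/3, Varga 2/3, Ivanova 1/3, Kapoor 0/3 — all within limits.

Yes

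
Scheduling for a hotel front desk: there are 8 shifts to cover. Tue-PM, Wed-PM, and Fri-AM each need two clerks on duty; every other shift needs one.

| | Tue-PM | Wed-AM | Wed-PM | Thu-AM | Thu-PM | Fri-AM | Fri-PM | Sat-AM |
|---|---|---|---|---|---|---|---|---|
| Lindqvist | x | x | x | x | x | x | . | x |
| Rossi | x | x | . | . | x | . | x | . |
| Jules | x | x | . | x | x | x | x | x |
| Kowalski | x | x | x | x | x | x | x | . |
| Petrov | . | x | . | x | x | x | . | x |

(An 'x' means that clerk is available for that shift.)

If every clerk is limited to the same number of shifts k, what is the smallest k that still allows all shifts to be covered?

3

With 5 clerks and 11 worker-slots to fill, someone must work at least ⌈11/5⌉ = 3 shifts, so k ≥ 3.
k = 3 works: Tue-PM→Jules+Kowalski, Wed-AM→Rossi, Wed-PM→Lindqvist+Kowalski, Thu-AM→Lindqvist, Thu-PM→Rossi, Fri-AM→Jules+Kowalski, Fri-PM→Rossi, Sat-AM→Lindqvist.
Loads: Lindqvist 3, Rossi 3, Jules 2, Kowalski 3, Petrov 0 — all ≤ 3.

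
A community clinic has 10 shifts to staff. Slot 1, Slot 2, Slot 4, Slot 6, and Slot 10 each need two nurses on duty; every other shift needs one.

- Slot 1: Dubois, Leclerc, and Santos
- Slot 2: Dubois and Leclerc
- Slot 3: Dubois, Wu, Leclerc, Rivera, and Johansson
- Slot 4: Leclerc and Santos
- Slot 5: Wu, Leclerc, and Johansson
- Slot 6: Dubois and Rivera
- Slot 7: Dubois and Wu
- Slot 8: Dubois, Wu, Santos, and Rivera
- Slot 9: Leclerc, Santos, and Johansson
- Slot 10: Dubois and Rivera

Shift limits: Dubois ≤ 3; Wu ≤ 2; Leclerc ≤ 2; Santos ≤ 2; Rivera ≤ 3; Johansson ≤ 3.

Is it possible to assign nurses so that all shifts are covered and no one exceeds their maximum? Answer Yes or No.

No

Total capacity is 15 and 15 slots are needed, so capacity alone doesn't rule it out.
Shifts {Slot 1, Slot 2, Slot 4, Slot 6, Slot 10} need 10 worker-slots in total, but the nurses available for any of those shifts (Dubois, Leclerc, Santos, and Rivera) can supply at most 9 among them. So no valid schedule exists.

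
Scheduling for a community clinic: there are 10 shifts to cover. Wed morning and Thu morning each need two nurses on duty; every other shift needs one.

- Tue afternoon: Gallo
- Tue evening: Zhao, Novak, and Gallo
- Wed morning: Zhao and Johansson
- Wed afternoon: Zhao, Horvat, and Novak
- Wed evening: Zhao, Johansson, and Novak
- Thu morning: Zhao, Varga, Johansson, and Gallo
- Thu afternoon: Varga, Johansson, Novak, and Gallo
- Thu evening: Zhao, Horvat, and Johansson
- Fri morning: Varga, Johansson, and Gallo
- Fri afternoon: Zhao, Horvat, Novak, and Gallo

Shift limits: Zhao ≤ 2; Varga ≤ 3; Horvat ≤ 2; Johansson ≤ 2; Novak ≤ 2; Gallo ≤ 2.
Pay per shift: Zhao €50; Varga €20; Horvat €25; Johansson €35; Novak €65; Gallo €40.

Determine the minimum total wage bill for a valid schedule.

€425

Tue afternoon can only be covered by Gallo, so that assignment is forced.
Wed morning can only be covered by Zhao and Johansson, so that assignment is forced.
Picking the cheapest available nurse for each shift independently would cost €370, but that ignores the shift limits.
An optimal schedule: Tue afternoon→Gallo, Tue evening→Zhao, Wed morning→Zhao+Johansson, Wed afternoon→Horvat, Wed evening→Johansson, Thu morning→Varga+Gallo, Thu afternoon→Varga, Thu evening→Horvat, Fri morning→Varga, Fri afternoon→Novak.
Total: 40 + 50 + 50 + 35 + 25 + 35 + 20 + 40 + 20 + 25 + 20 + 65 = €425.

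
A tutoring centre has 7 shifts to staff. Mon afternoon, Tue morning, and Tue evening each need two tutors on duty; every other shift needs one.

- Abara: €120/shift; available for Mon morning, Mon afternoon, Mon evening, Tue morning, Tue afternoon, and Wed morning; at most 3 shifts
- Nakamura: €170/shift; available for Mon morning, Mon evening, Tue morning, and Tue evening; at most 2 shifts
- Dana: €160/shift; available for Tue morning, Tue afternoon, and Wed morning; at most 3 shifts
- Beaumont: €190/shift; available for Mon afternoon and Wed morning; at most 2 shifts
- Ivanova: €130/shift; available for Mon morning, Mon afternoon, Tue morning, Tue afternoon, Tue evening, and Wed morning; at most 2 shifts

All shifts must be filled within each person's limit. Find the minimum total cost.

Tue evening can only be covered by Nakamura and Ivanova, so that assignment is forced.
Picking the cheapest available tutor for each shift independently would cost €1280, but that ignores the shift limits.
An optimal schedule: Mon morning→Abara, Mon afternoon→Abara+Ivanova, Mon evening→Abara, Tue morning→Dana+Nakamura, Tue afternoon→Dana, Tue evening→Ivanova+Nakamura, Wed morning→Dana.
Total: 120 + 120 + 130 + 120 + 160 + 170 + 160 + 130 + 170 + 160 = €1440.

€1440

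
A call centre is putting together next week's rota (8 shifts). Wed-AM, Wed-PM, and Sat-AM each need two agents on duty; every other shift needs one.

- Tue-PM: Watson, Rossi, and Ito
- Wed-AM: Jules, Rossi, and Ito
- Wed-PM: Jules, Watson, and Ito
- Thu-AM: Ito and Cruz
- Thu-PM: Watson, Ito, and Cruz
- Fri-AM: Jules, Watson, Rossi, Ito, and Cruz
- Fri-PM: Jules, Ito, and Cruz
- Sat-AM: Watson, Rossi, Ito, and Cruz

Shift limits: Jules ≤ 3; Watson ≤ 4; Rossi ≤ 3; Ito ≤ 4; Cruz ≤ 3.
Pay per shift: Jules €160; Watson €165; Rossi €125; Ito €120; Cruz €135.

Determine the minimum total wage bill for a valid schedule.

€1420

Picking the cheapest available agent for each shift independently would cost €1370, but that ignores the shift limits.
An optimal schedule: Tue-PM→Ito, Wed-AM→Ito+Rossi, Wed-PM→Ito+Jules, Thu-AM→Ito, Thu-PM→Cruz, Fri-AM→Rossi, Fri-PM→Cruz, Sat-AM→Rossi+Cruz.
Total: 120 + 120 + 125 + 120 + 160 + 120 + 135 + 125 + 135 + 125 + 135 = €1420.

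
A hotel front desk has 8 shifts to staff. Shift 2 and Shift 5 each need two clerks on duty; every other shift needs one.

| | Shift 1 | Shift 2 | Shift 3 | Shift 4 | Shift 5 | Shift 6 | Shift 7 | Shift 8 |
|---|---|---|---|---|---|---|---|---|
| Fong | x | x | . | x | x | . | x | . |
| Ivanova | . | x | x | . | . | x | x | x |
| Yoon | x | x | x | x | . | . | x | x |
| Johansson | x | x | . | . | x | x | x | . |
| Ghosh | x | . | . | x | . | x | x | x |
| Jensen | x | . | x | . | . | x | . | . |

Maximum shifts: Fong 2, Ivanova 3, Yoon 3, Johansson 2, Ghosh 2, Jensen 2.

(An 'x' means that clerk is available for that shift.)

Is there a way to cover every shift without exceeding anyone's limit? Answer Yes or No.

Shift 5 can only be covered by Fong and Johansson, so that assignment is forced.
One valid schedule: Shift 1→Yoon, Shift 2→Yoon+Johansson, Shift 3→Ivanova, Shift 4→Fong, Shift 5→Fong+Johansson, Shift 6→Ivanova, Shift 7→Yoon, Shift 8→Ivanova.
Loads: Fong 2/2, Ivanova 3/3, Yoon 3/3, Johansson 2/2, Ghosh 0/2, Jensen 0/2 — all within limits.

Yes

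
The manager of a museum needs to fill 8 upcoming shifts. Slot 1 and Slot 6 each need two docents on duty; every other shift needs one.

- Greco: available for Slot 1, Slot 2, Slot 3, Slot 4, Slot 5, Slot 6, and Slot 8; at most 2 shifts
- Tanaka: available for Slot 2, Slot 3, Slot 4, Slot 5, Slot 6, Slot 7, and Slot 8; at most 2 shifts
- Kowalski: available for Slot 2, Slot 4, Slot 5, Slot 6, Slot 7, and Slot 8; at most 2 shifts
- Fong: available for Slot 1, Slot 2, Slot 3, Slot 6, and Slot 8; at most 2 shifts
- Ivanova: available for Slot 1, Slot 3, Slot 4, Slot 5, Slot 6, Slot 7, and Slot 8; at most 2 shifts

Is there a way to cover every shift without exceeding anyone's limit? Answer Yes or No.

Yes

One valid schedule: Slot 1→Greco+Fong, Slot 2→Greco, Slot 3→Tanaka, Slot 4→Kowalski, Slot 5→Kowalski, Slot 6→Fong+Ivanova, Slot 7→Tanaka, Slot 8→Ivanova.
Loads: Greco 2/2, Tanaka 2/2, Kowalski 2/2, Fong 2/2, Ivanova 2/2 — all within limits.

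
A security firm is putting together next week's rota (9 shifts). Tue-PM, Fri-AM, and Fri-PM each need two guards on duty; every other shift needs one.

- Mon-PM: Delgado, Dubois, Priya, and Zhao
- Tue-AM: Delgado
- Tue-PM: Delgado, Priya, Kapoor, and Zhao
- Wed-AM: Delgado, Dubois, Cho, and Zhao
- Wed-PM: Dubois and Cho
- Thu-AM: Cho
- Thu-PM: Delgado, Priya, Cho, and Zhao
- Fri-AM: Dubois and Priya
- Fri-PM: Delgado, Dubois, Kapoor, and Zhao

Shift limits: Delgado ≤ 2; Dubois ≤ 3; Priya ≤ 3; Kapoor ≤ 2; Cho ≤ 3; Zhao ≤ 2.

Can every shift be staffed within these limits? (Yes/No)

Tue-AM can only be covered by Delgado, so that assignment is forced.
Thu-AM can only be covered by Cho, so that assignment is forced.
Fri-AM can only be covered by Dubois and Priya, so that assignment is forced.
One valid schedule: Mon-PM→Delgado, Tue-AM→Delgado, Tue-PM→Priya+Kapoor, Wed-AM→Dubois, Wed-PM→Dubois, Thu-AM→Cho, Thu-PM→Priya, Fri-AM→Dubois+Priya, Fri-PM→Kapoor+Zhao.
Loads: Delgado 2/2, Dubois 3/3, Priya 3/3, Kapoor 2/2, Cho 1/3, Zhao 1/2 — all within limits.

Yes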